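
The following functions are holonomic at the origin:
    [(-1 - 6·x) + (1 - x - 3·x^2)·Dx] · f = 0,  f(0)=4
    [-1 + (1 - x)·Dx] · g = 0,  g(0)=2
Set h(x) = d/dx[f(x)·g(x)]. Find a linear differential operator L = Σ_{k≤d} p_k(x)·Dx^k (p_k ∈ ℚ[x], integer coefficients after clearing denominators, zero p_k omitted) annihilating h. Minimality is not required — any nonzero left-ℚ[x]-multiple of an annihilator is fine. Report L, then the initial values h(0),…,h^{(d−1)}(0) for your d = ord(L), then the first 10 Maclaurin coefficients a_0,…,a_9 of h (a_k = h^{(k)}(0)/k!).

f: a_k = 4, 4, 16, 28, 76, 160, 388, 868, 2032, 4636, …
g: a_k = 2, 2, 2, 2, 2, 2, 2, 2, 2, 2, …
f·g: L₀ = L_f ⊗_s L_g, ord ≤ 1·1.
h=h₀': d/dx-closure on L₀ ⇒ L.
L = (12 + 6·x - 12·x^2 - 96·x^3 + 108·x^4) + (-2 + 21·x^2 - 16·x^3 - 30·x^4 + 27·x^5)·Dx  (order 1).
h: a_k = 16, 96, 312, 1024, 2880, 8112, 21616, 57216, 147816, 378880, …
ICs: h(0) = 16.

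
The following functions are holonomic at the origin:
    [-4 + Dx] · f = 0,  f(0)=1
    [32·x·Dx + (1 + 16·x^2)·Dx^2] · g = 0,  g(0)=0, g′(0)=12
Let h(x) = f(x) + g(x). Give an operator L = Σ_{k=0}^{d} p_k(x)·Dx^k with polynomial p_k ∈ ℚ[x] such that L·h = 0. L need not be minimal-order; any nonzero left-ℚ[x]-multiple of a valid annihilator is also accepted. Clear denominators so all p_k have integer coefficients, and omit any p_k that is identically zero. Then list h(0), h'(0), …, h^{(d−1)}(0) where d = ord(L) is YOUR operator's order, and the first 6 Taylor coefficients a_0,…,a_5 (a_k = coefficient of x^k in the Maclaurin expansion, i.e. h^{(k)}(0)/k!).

f: a_k = 1, 4, 8, 32/3, 32/3, 128/15, …
g: a_k = 0, 12, 0, -64, 0, 3072/5, …
Weyl lclm of L_f,L_g ⇒ L₀ (ord ≤ 3).
L = (32 - 256·x - 512·x^2)·Dx + (-12 + 48·x + 64·x^2 - 256·x^3)·Dx^2 + (1 + 4·x + 16·x^2 + 64·x^3)·Dx^3  (order 3).
h: a_k = 1, 16, 8, -160/3, 32/3, 9344/15, …
ICs: h(0) = 1, h′(0) = 16, h′′(0) = 16.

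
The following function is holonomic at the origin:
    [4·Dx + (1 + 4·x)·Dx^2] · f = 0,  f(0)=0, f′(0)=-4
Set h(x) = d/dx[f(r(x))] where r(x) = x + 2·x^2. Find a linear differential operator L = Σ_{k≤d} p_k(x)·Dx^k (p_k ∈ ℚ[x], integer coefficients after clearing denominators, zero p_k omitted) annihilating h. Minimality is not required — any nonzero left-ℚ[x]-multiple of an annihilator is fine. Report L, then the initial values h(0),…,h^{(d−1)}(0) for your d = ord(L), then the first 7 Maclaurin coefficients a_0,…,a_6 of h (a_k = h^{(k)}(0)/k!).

L = (16·x + 32·x^2) + (1 + 8·x + 24·x^2 + 32·x^3)·Dx  (order 1).
h: a_k = -4, 0, 32, -128, 256, 0, -2048, …
ICs: h(0) = -4.

f: a_k = 0, -4, 8, -64/3, 64, -1024/5, 2048/3, …
Substitute x→r, Dx→(1/r')Dx; clear ⇒ L₀.
Derive L from L₀ (diff closure).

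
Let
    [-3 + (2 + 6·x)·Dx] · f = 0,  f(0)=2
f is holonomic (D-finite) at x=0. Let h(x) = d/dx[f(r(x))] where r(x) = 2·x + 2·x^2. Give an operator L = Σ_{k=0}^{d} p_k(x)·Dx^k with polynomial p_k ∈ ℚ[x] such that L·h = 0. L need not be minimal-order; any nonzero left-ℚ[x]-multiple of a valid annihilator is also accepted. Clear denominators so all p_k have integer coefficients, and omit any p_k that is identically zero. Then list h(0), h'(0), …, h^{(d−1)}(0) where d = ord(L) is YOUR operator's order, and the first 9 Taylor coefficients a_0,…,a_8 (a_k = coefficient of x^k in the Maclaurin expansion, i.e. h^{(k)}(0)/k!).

f: a_k = 2, 3, -9/4, 27/8, -405/64, 1701/128, -15309/512, 72171/1024, -2814669/16384, …
Change of var in L_f (x↦r) gives L₀.
h=h₀': d/dx-closure on L₀ ⇒ L.
L = -1 + (-1 - 8·x - 18·x^2 - 12·x^3)·Dx  (order 1).
h: a_k = 6, -6, 27, -117, 2025/4, -8829/4, 77679/8, -344493/8, 12306249/64, …
ICs: h(0) = 6.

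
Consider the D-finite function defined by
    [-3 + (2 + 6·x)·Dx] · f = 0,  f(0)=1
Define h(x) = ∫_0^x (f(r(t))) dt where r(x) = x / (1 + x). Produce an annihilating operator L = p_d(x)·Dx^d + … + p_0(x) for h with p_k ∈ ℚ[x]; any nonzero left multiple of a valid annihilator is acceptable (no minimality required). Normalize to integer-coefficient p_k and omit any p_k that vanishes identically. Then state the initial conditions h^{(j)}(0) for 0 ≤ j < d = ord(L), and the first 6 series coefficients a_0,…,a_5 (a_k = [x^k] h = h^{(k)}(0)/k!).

f: a_k = 1, 3/2, -9/8, 27/16, -405/128, 1701/256, …
f∘r: x↦r, Dx↦Dx/r' in L_f ⇒ L₀.
∫: right-multiply L₀ by Dx.
L = -3·Dx + (2 + 10·x + 8·x^2)·Dx^2  (order 2).
h: a_k = 0, 1, 3/4, -7/8, 87/64, -1677/640, …
ICs: h(0) = 0, h′(0) = 1.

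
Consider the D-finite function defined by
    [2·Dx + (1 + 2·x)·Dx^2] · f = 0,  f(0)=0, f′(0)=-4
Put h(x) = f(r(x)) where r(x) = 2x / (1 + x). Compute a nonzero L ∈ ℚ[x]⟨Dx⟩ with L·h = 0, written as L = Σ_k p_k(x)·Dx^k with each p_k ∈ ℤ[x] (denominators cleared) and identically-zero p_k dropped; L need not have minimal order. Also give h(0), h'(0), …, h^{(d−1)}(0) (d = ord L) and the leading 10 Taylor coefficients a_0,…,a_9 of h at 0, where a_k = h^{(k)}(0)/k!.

L = (6 + 10·x)·Dx + (1 + 6·x + 5·x^2)·Dx^2  (order 2).
h: a_k = 0, -8, 24, -248/3, 312, -6248/5, 5208, -156248/7, 97656, -3906248/9, …
ICs: h(0) = 0, h′(0) = -8.

f: a_k = 0, -4, 4, -16/3, 8, -64/5, 64/3, -256/7, 64, -1024/9, …
f∘r: x↦r, Dx↦Dx/r' in L_f ⇒ L₀.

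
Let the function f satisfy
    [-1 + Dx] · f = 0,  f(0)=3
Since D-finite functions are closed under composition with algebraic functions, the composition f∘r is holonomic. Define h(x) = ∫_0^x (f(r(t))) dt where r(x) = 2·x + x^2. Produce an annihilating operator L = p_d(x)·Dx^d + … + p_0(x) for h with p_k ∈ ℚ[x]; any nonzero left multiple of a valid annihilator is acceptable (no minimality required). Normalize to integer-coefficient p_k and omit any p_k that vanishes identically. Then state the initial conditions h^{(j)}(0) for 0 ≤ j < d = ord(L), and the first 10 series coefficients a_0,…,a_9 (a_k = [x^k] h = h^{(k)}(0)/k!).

f: a_k = 3, 3, 3/2, 1/2, 1/8, 1/40, 1/240, 1/1680, 1/13440, 1/120960, …
h₀=f(r): pull back L_f along r ⇒ L₀.
h=∫₀ˣh₀: take L = L₀·Dx.
L = (-2 - 2·x)·Dx + Dx^2  (order 2).
h: a_k = 0, 3, 3, 3, 5/2, 19/10, 13/10, 173/210, 407/840, 15/56, …
ICs: h(0) = 0, h′(0) = 3.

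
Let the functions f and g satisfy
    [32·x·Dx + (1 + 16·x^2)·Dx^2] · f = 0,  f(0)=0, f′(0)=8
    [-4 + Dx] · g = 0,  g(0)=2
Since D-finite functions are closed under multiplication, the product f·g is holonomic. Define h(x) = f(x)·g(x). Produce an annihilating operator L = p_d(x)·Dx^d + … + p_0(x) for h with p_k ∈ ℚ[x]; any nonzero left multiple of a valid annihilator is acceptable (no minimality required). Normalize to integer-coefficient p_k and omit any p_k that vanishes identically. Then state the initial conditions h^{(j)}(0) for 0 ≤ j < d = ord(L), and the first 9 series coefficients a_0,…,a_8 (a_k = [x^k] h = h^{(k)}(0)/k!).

f: a_k = 0, 8, 0, -128/3, 0, 2048/5, 0, -32768/7, 0, …
g: a_k = 2, 8, 16, 64/3, 64/3, 256/15, 512/45, 2048/315, 1024/315, …
L₀ := L_f ⊗_s L_g (sym. prod.), ord ≤ 2.
L = (16 - 128·x + 256·x^2) + (-8 + 32·x - 128·x^2)·Dx + (1 + 16·x^2)·Dx^2  (order 2).
h: a_k = 0, 16, 64, 128/3, -512/3, 1536/5, 22528/9, -126976/35, -1851392/63, …
ICs: h(0) = 0, h′(0) = 16.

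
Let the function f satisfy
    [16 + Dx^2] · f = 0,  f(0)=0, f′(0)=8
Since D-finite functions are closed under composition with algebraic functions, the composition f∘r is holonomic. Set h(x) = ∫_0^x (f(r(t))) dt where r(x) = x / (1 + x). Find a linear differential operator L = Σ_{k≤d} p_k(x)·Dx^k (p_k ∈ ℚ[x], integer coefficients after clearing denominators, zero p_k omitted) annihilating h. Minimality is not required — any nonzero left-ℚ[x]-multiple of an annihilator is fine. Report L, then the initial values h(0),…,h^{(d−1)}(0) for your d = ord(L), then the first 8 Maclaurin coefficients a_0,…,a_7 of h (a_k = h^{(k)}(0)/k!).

f: a_k = 0, 8, 0, -64/3, 0, 256/15, 0, -2048/315, …
Substitute x→r, Dx→(1/r')Dx; clear ⇒ L₀.
h=∫h₀ ⇒ L = L₀·Dx.
L = 16·Dx + (2 + 6·x + 6·x^2 + 2·x^3)·Dx^2 + (1 + 4·x + 6·x^2 + 4·x^3 + x^4)·Dx^3  (order 3).
h: a_k = 0, 0, 4, -8/3, -10/3, 56/5, -772/45, 120/7, …
ICs: h(0) = 0, h′(0) = 0, h′′(0) = 8.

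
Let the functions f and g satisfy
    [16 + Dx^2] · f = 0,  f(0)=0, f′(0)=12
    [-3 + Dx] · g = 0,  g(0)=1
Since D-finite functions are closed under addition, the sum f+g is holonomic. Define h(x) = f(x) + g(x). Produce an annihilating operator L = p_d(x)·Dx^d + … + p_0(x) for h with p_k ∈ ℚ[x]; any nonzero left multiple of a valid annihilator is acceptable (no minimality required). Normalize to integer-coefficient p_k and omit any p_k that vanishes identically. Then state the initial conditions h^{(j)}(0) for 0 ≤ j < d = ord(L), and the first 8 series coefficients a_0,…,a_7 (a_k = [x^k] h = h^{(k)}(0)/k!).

f: a_k = 0, 12, 0, -32, 0, 128/5, 0, -1024/105, …
g: a_k = 1, 3, 9/2, 9/2, 27/8, 81/40, 81/80, 243/560, …
L₀ := lclm(L_f,L_g); ord L₀ ≤ 2+1.
L = -48 + 16·Dx - 3·Dx^2 + Dx^3  (order 3).
h: a_k = 1, 15, 9/2, -55/2, 27/8, 221/8, 81/80, -3131/336, …
ICs: h(0) = 1, h′(0) = 15, h′′(0) = 9.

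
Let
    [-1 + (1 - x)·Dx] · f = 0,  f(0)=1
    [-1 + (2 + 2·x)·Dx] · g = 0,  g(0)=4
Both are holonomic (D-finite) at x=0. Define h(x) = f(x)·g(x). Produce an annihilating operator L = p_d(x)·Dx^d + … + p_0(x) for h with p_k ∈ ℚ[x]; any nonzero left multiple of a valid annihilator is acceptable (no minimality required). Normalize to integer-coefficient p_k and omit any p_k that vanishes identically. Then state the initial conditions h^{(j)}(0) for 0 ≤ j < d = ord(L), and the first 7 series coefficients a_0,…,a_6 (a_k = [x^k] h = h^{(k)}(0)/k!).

L = (3 + x) + (-2 + 2·x^2)·Dx  (order 1).
h: a_k = 4, 6, 11/2, 23/4, 179/32, 365/64, 1439/256, …
ICs: h(0) = 4.

f: a_k = 1, 1, 1, 1, 1, 1, 1, …
g: a_k = 4, 2, -1/2, 1/4, -5/32, 7/64, -21/256, …
L₀ := L_f ⊗_s L_g (sym. prod.), ord ≤ 1.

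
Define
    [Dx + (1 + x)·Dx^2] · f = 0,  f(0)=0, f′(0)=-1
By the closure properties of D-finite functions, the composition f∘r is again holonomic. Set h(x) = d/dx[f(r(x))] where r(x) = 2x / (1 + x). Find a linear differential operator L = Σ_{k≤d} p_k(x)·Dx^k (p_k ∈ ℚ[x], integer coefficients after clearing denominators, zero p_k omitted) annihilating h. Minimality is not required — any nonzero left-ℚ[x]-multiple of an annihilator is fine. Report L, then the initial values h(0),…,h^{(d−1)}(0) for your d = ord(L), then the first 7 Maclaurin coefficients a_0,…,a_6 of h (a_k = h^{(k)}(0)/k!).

f: a_k = 0, -1, 1/2, -1/3, 1/4, -1/5, 1/6, …
L₀ from L_f via x↦r, Dx↦r'^{-1}Dx.
h₀' ⇒ L via d/dx closure of L₀.
L = (4 + 6·x) + (1 + 4·x + 3·x^2)·Dx  (order 1).
h: a_k = -2, 8, -26, 80, -242, 728, -2186, …
ICs: h(0) = -2.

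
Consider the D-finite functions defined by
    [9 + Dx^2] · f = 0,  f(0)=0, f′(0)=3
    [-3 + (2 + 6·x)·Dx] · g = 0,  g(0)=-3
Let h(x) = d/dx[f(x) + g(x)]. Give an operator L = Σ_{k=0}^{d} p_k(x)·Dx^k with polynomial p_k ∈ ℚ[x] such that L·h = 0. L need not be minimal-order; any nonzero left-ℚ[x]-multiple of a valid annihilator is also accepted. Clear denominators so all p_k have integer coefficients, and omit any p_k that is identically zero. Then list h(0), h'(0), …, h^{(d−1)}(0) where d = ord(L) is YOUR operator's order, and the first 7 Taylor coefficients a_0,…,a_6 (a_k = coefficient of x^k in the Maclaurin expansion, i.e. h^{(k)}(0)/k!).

f: a_k = 0, 3, 0, -9/2, 0, 81/40, 0, …
g: a_k = -3, -9/2, 27/8, -81/16, 1215/128, -5103/256, 45927/1024, …
L₀ := lclm(L_f,L_g); ord L₀ ≤ 2+1.
Derive L from L₀ (diff closure).
L = (-513 - 648·x - 972·x^2) + (-126 - 810·x - 1944·x^2 - 1944·x^3)·Dx + (-57 - 72·x - 108·x^2)·Dx^2 + (-14 - 90·x - 216·x^2 - 216·x^3)·Dx^3  (order 3).
h: a_k = -3/2, 27/4, -459/16, 1215/32, -22923/256, 137781/512, -7609059/10240, …
ICs: h(0) = -3/2, h′(0) = 27/4, h′′(0) = -459/8.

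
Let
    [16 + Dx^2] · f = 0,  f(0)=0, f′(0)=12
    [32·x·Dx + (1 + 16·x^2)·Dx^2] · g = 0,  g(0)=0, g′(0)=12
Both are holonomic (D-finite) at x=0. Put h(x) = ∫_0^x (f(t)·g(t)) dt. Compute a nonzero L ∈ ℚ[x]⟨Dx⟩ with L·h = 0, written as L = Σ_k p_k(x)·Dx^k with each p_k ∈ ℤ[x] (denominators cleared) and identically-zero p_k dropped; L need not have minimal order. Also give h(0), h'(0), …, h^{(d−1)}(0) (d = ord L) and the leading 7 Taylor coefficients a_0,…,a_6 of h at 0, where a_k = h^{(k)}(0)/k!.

L = (1280 + 53248·x^2 + 360448·x^4 + 2097152·x^6 + 8388608·x^8)·Dx + (1536·x + 40960·x^3 + 393216·x^5 + 2097152·x^7)·Dx^2 + (96 + 4096·x^2 + 36864·x^4 + 262144·x^6 + 1048576·x^8)·Dx^3 + (96·x + 2560·x^3 + 24576·x^5 + 131072·x^7)·Dx^4 + (1 + 48·x^2 + 896·x^4 + 8192·x^6 + 32768·x^8)·Dx^5  (order 5).
h: a_k = 0, 0, 0, 48, 0, -1152/5, 0, …
ICs: h(0) = 0, h′(0) = 0, h′′(0) = 0, h′′′(0) = 288, h′′′′(0) = 0.

f: a_k = 0, 12, 0, -32, 0, 128/5, 0, …
g: a_k = 0, 12, 0, -64, 0, 3072/5, 0, …
h₀=f·g: eliminate ⇒ L₀, order ≤ 2·2.
∫: right-multiply L₀ by Dx.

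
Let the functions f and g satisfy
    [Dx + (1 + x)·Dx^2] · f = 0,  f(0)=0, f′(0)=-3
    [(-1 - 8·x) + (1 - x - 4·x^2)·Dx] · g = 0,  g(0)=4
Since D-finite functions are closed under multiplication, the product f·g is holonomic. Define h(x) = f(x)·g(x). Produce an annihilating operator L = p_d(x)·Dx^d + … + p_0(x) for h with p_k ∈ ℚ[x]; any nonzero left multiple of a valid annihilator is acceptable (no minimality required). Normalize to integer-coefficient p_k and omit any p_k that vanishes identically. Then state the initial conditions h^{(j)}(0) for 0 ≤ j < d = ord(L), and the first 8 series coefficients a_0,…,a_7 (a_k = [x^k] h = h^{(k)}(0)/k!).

L = (9 + 16·x) + (1 + 19·x + 20·x^2)·Dx + (-1 + 5·x^2 + 4·x^3)·Dx^2  (order 2).
h: a_k = 0, -12, -6, -58, -79, -1567/5, -3137/5, -13179/7, …
ICs: h(0) = 0, h′(0) = -12.

f: a_k = 0, -3, 3/2, -1, 3/4, -3/5, 1/2, -3/7, …
g: a_k = 4, 4, 20, 36, 116, 260, 724, 1764, …
f·g: L₀ = L_f ⊗_s L_g, ord ≤ 2·1.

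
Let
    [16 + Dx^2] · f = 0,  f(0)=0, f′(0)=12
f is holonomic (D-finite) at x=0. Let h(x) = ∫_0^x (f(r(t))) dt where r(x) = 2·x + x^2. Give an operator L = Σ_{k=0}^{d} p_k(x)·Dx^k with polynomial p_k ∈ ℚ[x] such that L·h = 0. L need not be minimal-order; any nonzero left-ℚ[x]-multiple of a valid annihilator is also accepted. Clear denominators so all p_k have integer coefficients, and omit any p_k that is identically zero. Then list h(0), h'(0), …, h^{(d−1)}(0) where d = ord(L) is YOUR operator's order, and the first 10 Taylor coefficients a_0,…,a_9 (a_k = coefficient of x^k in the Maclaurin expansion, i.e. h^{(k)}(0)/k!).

L = (64 + 192·x + 192·x^2 + 64·x^3)·Dx - Dx^2 + (1 + x)·Dx^3  (order 3).
h: a_k = 0, 0, 12, 4, -64, -384/5, 1568/15, 288, 10496/105, -50176/135, …
ICs: h(0) = 0, h′(0) = 0, h′′(0) = 24.

f: a_k = 0, 12, 0, -32, 0, 128/5, 0, -1024/105, 0, 2048/945, …
Substitute x→r, Dx→(1/r')Dx; clear ⇒ L₀.
h=∫₀ˣh₀: take L = L₀·Dx.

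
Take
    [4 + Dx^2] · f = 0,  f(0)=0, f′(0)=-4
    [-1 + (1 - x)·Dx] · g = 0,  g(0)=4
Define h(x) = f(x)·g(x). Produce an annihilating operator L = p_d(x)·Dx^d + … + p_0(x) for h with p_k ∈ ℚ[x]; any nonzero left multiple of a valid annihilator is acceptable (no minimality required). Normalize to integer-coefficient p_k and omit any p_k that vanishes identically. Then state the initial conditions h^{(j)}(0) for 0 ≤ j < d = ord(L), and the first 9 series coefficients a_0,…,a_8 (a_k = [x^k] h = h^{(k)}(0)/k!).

f: a_k = 0, -4, 0, 8/3, 0, -8/15, 0, 16/315, 0, …
g: a_k = 4, 4, 4, 4, 4, 4, 4, 4, 4, …
Product ⇒ symmetric product L₀, ord ≤ 2.
L = (-4 + 4·x) + 2·Dx + (-1 + x)·Dx^2  (order 2).
h: a_k = 0, -16, -16, -16/3, -16/3, -112/15, -112/15, -2288/315, -2288/315, …
ICs: h(0) = 0, h′(0) = -16.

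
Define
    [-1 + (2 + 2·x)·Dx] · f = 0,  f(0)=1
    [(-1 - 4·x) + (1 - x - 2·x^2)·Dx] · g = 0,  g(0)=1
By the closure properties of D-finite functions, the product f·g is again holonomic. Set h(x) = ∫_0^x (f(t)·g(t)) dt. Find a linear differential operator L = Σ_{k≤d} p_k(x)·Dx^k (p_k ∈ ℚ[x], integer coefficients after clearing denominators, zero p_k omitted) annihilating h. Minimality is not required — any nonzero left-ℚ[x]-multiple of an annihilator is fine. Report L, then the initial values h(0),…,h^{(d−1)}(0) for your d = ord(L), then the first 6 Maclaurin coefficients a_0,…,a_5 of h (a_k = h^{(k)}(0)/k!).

f: a_k = 1, 1/2, -1/8, 1/16, -5/128, 7/256, …
g: a_k = 1, 1, 3, 5, 11, 21, …
Product ⇒ symmetric product L₀, ord ≤ 1.
h=∫₀ˣh₀: take L = L₀·Dx.
L = (3 + 6·x)·Dx + (-2 + 2·x + 4·x^2)·Dx^2  (order 2).
h: a_k = 0, 1, 3/4, 9/8, 103/64, 1683/640, …
ICs: h(0) = 0, h′(0) = 1.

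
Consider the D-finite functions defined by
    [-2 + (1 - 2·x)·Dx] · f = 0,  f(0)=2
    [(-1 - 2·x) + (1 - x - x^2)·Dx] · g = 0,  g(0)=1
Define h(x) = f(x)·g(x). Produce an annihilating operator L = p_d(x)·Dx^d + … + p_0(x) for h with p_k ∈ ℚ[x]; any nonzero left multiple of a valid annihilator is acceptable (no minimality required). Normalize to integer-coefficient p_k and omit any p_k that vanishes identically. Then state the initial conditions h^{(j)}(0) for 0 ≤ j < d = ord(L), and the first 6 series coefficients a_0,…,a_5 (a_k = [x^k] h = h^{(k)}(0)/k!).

f: a_k = 2, 4, 8, 16, 32, 64, …
g: a_k = 1, 1, 2, 3, 5, 8, …
h₀=f·g: eliminate ⇒ L₀, order ≤ 1·1.
L = (-3 + 2·x + 6·x^2) + (1 - 3·x + x^2 + 2·x^3)·Dx  (order 1).
h: a_k = 2, 6, 16, 38, 86, 188, …
ICs: h(0) = 2.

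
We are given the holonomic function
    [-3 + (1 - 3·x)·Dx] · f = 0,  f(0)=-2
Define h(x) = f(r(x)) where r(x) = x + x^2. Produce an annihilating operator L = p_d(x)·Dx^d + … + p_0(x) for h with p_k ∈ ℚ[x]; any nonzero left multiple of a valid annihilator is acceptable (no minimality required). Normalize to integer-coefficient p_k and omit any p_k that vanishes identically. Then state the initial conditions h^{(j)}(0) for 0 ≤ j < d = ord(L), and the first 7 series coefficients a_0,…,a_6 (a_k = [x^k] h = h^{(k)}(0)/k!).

L = (3 + 6·x) + (-1 + 3·x + 3·x^2)·Dx  (order 1).
h: a_k = -2, -6, -24, -90, -342, -1296, -4914, …
ICs: h(0) = -2.

f: a_k = -2, -6, -18, -54, -162, -486, -1458, …
h₀=f(r): pull back L_f along r ⇒ L₀.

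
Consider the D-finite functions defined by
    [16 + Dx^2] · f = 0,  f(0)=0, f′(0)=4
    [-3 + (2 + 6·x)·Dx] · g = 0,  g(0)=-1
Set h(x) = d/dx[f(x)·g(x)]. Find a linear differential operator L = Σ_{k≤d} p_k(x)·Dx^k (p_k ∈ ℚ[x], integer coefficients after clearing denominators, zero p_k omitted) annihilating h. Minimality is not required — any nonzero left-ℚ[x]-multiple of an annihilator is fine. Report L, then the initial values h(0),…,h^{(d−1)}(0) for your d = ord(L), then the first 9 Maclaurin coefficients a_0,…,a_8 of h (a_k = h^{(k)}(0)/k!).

L = (9613 + 83712·x + 273024·x^2 + 442368·x^3 + 331776·x^4) + (-444 - 5940·x - 20736·x^2 - 20736·x^3)·Dx + (364 + 3720·x + 14796·x^2 + 27648·x^3 + 20736·x^4)·Dx^2  (order 2).
h: a_k = -4, -12, 91/2, 37, -3781/96, -20523/160, 3137023/11520, -855943/1344, 4801378103/2580480, …
ICs: h(0) = -4, h′(0) = -12.

f: a_k = 0, 4, 0, -32/3, 0, 128/15, 0, -1024/315, 0, …
g: a_k = -1, -3/2, 9/8, -27/16, 405/128, -1701/256, 15309/1024, -72171/2048, 2814669/32768, …
f·g: L₀ = L_f ⊗_s L_g, ord ≤ 2·1.
h=h₀': d/dx-closure on L₀ ⇒ L.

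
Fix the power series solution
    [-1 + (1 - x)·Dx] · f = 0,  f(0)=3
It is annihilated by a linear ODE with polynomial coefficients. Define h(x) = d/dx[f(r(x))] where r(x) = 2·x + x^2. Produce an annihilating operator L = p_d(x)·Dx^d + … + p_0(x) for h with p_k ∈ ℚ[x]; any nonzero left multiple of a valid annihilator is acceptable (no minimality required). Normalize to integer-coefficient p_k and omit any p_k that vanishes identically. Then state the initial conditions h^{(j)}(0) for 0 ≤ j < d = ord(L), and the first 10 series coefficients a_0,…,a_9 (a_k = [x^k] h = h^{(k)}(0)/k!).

L = (5 + 6·x + 3·x^2) + (-1 + x + 3·x^2 + x^3)·Dx  (order 1).
h: a_k = 6, 30, 108, 348, 1050, 3042, 8568, 23640, 64206, 172230, …
ICs: h(0) = 6.

f: a_k = 3, 3, 3, 3, 3, 3, 3, 3, 3, 3, …
f∘r: x↦r, Dx↦Dx/r' in L_f ⇒ L₀.
Derive L from L₀ (diff closure).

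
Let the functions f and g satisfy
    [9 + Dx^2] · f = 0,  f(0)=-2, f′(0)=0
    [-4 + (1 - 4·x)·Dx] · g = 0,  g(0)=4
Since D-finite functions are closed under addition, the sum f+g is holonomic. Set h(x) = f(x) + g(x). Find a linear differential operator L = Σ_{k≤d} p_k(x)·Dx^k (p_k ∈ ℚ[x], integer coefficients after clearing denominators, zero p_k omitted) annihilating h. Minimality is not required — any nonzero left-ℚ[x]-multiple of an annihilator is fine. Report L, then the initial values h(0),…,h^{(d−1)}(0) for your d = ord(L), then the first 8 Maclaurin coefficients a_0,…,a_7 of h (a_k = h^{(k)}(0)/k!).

L = (-3780 + 2592·x - 5184·x^2) + (369 - 2124·x + 3888·x^2 - 5184·x^3)·Dx + (-420 + 288·x - 576·x^2)·Dx^2 + (41 - 236·x + 432·x^2 - 576·x^3)·Dx^3  (order 3).
h: a_k = 2, 16, 73, 256, 4069/4, 4096, 655441/40, 65536, …
ICs: h(0) = 2, h′(0) = 16, h′′(0) = 146.

f: a_k = -2, 0, 9, 0, -27/4, 0, 81/40, 0, …
g: a_k = 4, 16, 64, 256, 1024, 4096, 16384, 65536, …
h₀=f+g: left-lcm gives L₀, ord ≤ 3.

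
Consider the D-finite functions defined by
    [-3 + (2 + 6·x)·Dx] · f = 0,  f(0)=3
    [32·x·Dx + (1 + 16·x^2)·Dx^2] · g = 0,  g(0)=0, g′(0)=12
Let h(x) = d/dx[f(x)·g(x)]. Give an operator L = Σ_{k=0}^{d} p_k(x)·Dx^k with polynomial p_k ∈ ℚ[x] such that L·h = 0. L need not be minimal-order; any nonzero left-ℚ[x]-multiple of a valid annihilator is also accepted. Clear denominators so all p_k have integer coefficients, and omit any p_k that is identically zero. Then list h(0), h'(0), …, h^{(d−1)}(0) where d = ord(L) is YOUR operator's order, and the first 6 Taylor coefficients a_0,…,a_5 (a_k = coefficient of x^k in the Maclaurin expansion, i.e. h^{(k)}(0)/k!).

f: a_k = 3, 9/2, -27/8, 81/16, -1215/128, 5103/256, …
g: a_k = 0, 12, 0, -64, 0, 3072/5, …
Product ⇒ symmetric product L₀, ord ≤ 2.
h=h₀': d/dx-closure on L₀ ⇒ L.
L = (303 + 5760·x - 7200·x^2 - 55296·x^3 - 20736·x^4) + (364 + 3780·x + 4992·x^2 - 64512·x^3 - 193536·x^4 - 82944·x^5)·Dx + (36 - 40·x - 828·x^2 - 4096·x^3 - 24192·x^4 - 55296·x^5 - 27648·x^6)·Dx^2  (order 2).
h: a_k = 36, 108, -1395/2, -909, 311247/32, 2572803/160, …
ICs: h(0) = 36, h′(0) = 108.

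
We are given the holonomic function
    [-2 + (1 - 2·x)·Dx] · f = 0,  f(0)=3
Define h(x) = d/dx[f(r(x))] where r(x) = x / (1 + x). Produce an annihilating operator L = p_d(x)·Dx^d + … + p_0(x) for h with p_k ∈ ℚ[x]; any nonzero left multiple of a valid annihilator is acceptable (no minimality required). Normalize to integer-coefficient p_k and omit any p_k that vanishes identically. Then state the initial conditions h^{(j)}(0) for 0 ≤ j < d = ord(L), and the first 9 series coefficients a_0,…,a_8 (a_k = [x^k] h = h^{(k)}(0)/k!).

f: a_k = 3, 6, 12, 24, 48, 96, 192, 384, 768, …
Substitute x→r, Dx→(1/r')Dx; clear ⇒ L₀.
h₀' ⇒ L via d/dx closure of L₀.
L = 2 + (-1 + x)·Dx  (order 1).
h: a_k = 6, 12, 18, 24, 30, 36, 42, 48, 54, …
ICs: h(0) = 6.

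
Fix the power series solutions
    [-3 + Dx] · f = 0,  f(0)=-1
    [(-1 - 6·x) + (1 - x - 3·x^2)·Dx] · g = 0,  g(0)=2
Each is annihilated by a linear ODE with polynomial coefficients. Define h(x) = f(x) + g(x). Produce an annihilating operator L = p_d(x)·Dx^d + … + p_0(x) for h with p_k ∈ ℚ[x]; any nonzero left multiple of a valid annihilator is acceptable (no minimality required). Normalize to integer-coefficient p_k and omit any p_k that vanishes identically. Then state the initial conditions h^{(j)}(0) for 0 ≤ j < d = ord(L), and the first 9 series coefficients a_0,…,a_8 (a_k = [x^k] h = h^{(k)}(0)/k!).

L = (15 + 9·x + 243·x^2 + 162·x^3) + (1 - 36·x - 99·x^2 + 54·x^3 + 81·x^4)·Dx + (-2 + 11·x + 6·x^2 - 36·x^3 - 27·x^4)·Dx^2  (order 2).
h: a_k = 1, -1, 7/2, 19/2, 277/8, 3119/40, 15439/80, 242797/560, 4550951/4480, …
ICs: h(0) = 1, h′(0) = -1.

f: a_k = -1, -3, -9/2, -9/2, -27/8, -81/40, -81/80, -243/560, -729/4480, …
g: a_k = 2, 2, 8, 14, 38, 80, 194, 434, 1016, …
Sum ⇒ L₀ = lclm(L_f,L_g) in ℚ(x)⟨Dx⟩.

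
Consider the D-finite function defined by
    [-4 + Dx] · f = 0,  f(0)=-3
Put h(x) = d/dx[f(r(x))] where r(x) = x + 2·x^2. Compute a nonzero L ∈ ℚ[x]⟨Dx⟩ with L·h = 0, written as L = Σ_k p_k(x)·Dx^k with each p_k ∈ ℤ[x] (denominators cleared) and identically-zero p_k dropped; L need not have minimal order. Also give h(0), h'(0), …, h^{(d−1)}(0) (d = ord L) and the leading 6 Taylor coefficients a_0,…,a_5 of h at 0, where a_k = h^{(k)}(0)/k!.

L = (8 + 32·x + 64·x^2) + (-1 - 4·x)·Dx  (order 1).
h: a_k = -12, -96, -384, -1280, -3328, -38912/5, …
ICs: h(0) = -12.

f: a_k = -3, -12, -24, -32, -32, -128/5, …
Substitute x→r, Dx→(1/r')Dx; clear ⇒ L₀.
h=h₀': d/dx-closure on L₀ ⇒ L.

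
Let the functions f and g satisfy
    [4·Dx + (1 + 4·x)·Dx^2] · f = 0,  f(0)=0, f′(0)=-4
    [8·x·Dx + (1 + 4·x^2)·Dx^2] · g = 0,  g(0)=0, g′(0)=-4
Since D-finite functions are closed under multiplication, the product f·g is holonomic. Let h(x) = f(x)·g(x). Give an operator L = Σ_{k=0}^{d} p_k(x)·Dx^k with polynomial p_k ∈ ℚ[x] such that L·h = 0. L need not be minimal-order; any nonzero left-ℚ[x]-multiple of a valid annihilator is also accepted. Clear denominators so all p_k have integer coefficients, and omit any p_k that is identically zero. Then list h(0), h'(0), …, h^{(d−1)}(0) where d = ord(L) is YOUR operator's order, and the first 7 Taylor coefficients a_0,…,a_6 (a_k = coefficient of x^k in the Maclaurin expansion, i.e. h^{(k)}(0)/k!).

L = (96 + 640·x + 1408·x^2 + 7680·x^3 + 15360·x^4 + 26624·x^5 + 8192·x^7)·Dx + (24 + 320·x + 2656·x^2 + 9728·x^3 + 28160·x^4 + 47616·x^5 + 71680·x^6 + 6144·x^7 + 28672·x^8)·Dx^2 + (12 + 104·x + 672·x^2 + 2976·x^3 + 8256·x^4 + 18048·x^5 + 24576·x^6 + 35328·x^7 + 6144·x^8 + 16384·x^9)·Dx^3 + (1 + 12·x + 68·x^2 + 256·x^3 + 696·x^4 + 1536·x^5 + 2688·x^6 + 3072·x^7 + 4224·x^8 + 1024·x^9 + 2048·x^10)·Dx^4  (order 4).
h: a_k = 0, 0, 16, -32, 64, -640/3, 34048/45, …
ICs: h(0) = 0, h′(0) = 0, h′′(0) = 32, h′′′(0) = -192.

f: a_k = 0, -4, 8, -64/3, 64, -1024/5, 2048/3, …
g: a_k = 0, -4, 0, 16/3, 0, -64/5, 0, …
Product ⇒ symmetric product L₀, ord ≤ 4.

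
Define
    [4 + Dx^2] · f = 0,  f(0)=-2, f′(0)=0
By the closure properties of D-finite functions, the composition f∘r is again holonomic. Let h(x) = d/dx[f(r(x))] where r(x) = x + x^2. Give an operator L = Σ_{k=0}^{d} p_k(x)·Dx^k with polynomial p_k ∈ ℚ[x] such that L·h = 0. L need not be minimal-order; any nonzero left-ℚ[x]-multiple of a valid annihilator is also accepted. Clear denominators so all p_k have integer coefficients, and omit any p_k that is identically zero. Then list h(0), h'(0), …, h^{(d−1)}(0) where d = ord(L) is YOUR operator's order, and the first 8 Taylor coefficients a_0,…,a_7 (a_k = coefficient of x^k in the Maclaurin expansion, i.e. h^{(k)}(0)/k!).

L = (16 + 32·x + 96·x^2 + 128·x^3 + 64·x^4) + (-6 - 12·x)·Dx + (1 + 4·x + 4·x^2)·Dx^2  (order 2).
h: a_k = 0, 8, 24, 32/3, -80/3, -704/15, -448/15, 3328/315, …
ICs: h(0) = 0, h′(0) = 8.

f: a_k = -2, 0, 4, 0, -4/3, 0, 8/45, 0, …
f∘r: x↦r, Dx↦Dx/r' in L_f ⇒ L₀.
Differentiate: ansatz ord ≤ ord L₀ ⇒ L.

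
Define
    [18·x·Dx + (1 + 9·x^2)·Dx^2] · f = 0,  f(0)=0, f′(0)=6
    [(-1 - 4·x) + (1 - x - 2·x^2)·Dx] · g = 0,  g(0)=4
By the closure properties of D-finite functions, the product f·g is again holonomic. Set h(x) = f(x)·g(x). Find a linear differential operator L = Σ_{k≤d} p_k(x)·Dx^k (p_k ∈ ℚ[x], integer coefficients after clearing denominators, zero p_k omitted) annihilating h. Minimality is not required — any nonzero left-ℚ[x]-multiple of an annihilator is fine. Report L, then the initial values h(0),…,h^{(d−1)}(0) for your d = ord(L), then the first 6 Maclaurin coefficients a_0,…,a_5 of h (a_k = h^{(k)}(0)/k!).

L = (4 + 18·x + 108·x^2) + (2 - 10·x + 36·x^2 + 108·x^3)·Dx + (-1 + x - 7·x^2 + 9·x^3 + 18·x^4)·Dx^2  (order 2).
h: a_k = 0, 24, 24, 0, 48, 2184/5, …
ICs: h(0) = 0, h′(0) = 24.

f: a_k = 0, 6, 0, -18, 0, 486/5, …
g: a_k = 4, 4, 12, 20, 44, 84, …
Sym-product of L_f,L_g gives L₀ (≤ ord 2).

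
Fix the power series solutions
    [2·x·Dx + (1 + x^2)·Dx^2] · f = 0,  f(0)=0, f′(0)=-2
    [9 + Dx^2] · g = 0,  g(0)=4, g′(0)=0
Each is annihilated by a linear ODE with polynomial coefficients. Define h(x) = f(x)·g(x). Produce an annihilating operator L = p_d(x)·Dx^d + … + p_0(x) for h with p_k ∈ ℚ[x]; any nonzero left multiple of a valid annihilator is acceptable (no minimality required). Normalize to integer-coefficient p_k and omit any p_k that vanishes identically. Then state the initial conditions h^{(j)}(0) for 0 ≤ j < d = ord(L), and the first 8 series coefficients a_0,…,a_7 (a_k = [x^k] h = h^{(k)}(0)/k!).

L = (1170 + 3834·x^2 + 4779·x^4 + 2916·x^6 + 729·x^8) + (396·x + 1044·x^3 + 972·x^5 + 324·x^7)·Dx + (220 + 768·x^2 + 1026·x^4 + 648·x^6 + 162·x^8)·Dx^2 + (44·x + 116·x^3 + 108·x^5 + 36·x^7)·Dx^3 + (10 + 38·x^2 + 55·x^4 + 36·x^6 + 9·x^8)·Dx^4  (order 4).
h: a_k = 0, -8, 0, 116/3, 0, -203/5, 0, 1781/70, …
ICs: h(0) = 0, h′(0) = -8, h′′(0) = 0, h′′′(0) = 232.

f: a_k = 0, -2, 0, 2/3, 0, -2/5, 0, 2/7, …
g: a_k = 4, 0, -18, 0, 27/2, 0, -81/20, 0, …
Product ⇒ symmetric product L₀, ord ≤ 4.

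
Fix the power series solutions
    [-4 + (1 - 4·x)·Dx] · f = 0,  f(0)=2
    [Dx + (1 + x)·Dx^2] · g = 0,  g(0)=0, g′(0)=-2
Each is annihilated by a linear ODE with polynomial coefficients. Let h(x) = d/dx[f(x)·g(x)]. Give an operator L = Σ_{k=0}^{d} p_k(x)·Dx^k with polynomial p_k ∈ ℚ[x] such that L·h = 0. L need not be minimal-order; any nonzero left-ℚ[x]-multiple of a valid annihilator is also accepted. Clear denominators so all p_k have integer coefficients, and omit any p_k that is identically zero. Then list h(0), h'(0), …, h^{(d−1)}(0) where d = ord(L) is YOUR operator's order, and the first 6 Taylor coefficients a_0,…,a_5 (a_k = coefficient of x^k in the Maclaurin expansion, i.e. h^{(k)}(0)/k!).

L = 16 + (10 + 20·x)·Dx + (-1 + 3·x + 4·x^2)·Dx^2  (order 2).
h: a_k = -4, -28, -172, -2740/3, -13712/3, -109676/5, …
ICs: h(0) = -4, h′(0) = -28.

f: a_k = 2, 8, 32, 128, 512, 2048, …
g: a_k = 0, -2, 1, -2/3, 1/2, -2/5, …
f·g: L₀ = L_f ⊗_s L_g, ord ≤ 1·2.
h=h₀': d/dx-closure on L₀ ⇒ L.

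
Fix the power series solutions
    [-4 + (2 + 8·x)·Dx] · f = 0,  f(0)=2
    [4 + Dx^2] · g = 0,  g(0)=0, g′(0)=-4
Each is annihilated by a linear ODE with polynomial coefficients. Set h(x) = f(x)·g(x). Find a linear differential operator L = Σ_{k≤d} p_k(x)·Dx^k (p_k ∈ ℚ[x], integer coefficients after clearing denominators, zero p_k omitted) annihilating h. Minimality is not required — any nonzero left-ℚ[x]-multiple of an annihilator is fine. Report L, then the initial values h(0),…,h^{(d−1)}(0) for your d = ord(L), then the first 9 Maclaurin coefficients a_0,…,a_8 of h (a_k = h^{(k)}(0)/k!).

L = (16 + 32·x + 64·x^2) + (-4 - 16·x)·Dx + (1 + 8·x + 16·x^2)·Dx^2  (order 2).
h: a_k = 0, -8, -16, 64/3, -64/3, 1024/15, -1024/5, 195584/315, -123904/63, …
ICs: h(0) = 0, h′(0) = -8.

f: a_k = 2, 4, -4, 8, -20, 56, -168, 528, -1716, …
g: a_k = 0, -4, 0, 8/3, 0, -8/15, 0, 16/315, 0, …
f·g: L₀ = L_f ⊗_s L_g, ord ≤ 1·2.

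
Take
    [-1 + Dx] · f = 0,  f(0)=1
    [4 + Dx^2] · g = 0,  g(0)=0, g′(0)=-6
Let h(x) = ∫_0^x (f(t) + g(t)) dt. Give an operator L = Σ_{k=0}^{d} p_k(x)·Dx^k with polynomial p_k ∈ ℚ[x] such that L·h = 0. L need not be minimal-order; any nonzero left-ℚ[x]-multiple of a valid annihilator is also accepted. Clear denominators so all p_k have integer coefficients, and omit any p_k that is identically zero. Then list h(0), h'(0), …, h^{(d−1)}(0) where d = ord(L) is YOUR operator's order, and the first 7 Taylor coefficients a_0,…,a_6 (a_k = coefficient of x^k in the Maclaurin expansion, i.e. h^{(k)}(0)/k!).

L = -4·Dx + 4·Dx^2 - Dx^3 + Dx^4  (order 4).
h: a_k = 0, 1, -5/2, 1/6, 25/24, 1/120, -19/144, …
ICs: h(0) = 0, h′(0) = 1, h′′(0) = -5, h′′′(0) = 1.

f: a_k = 1, 1, 1/2, 1/6, 1/24, 1/120, 1/720, …
g: a_k = 0, -6, 0, 4, 0, -4/5, 0, …
L₀ := lclm(L_f,L_g); ord L₀ ≤ 1+2.
h=∫h₀ ⇒ L = L₀·Dx.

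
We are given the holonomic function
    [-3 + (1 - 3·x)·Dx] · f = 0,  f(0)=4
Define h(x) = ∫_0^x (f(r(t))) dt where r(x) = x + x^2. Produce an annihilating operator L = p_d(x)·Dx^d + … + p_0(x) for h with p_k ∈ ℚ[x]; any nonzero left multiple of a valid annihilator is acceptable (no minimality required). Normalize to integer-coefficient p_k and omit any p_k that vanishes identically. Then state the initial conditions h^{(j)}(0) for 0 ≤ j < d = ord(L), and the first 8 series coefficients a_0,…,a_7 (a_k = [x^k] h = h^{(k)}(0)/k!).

f: a_k = 4, 12, 36, 108, 324, 972, 2916, 8748, …
L₀ from L_f via x↦r, Dx↦r'^{-1}Dx.
h=∫h₀ ⇒ L = L₀·Dx.
L = (3 + 6·x)·Dx + (-1 + 3·x + 3·x^2)·Dx^2  (order 2).
h: a_k = 0, 4, 6, 16, 45, 684/5, 432, 1404, …
ICs: h(0) = 0, h′(0) = 4.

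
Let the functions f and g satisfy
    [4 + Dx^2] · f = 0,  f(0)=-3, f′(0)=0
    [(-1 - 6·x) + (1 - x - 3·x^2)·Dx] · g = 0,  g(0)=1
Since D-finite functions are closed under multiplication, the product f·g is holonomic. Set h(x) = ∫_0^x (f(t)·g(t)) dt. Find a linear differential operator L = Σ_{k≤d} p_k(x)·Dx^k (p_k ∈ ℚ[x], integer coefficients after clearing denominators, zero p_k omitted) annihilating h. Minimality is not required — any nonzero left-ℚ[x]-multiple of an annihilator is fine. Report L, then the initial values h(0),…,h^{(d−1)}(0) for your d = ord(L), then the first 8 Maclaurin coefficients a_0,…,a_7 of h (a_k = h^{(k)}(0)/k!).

f: a_k = -3, 0, 6, 0, -2, 0, 4/15, 0, …
g: a_k = 1, 1, 4, 7, 19, 40, 97, 217, …
L₀ := L_f ⊗_s L_g (sym. prod.), ord ≤ 2.
Integrate: L := L₀·Dx.
L = (2 + 4·x + 12·x^2)·Dx + (2 + 12·x)·Dx^2 + (-1 + x + 3·x^2)·Dx^3  (order 3).
h: a_k = 0, -3, -3/2, -2, -15/4, -7, -40/3, -2771/105, …
ICs: h(0) = 0, h′(0) = -3, h′′(0) = -3.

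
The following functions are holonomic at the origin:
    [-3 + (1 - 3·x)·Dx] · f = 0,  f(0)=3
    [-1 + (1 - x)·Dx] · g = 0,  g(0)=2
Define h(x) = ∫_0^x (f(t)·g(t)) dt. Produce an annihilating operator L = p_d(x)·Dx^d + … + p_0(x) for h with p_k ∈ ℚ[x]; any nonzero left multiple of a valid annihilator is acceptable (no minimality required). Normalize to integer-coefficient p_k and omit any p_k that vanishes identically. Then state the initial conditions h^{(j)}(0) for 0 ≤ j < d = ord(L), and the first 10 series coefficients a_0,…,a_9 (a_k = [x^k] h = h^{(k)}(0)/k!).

L = (-4 + 6·x)·Dx + (1 - 4·x + 3·x^2)·Dx^2  (order 2).
h: a_k = 0, 6, 12, 26, 60, 726/5, 364, 6558/7, 2460, 19682/3, …
ICs: h(0) = 0, h′(0) = 6.

f: a_k = 3, 9, 27, 81, 243, 729, 2187, 6561, 19683, 59049, …
g: a_k = 2, 2, 2, 2, 2, 2, 2, 2, 2, 2, …
Product ⇒ symmetric product L₀, ord ≤ 1.
h=∫₀ˣh₀: take L = L₀·Dx.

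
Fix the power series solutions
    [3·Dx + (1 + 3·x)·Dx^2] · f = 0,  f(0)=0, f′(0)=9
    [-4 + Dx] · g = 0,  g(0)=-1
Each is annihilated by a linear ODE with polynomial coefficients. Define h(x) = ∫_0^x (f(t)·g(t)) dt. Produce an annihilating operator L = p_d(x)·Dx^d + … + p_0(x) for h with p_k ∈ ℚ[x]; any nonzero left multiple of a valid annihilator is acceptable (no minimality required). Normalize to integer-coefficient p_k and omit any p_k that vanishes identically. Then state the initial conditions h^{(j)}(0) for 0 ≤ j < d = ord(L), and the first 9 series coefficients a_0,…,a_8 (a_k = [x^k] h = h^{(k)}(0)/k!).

f: a_k = 0, 9, -27/2, 27, -243/4, 729/5, -729/2, 6561/7, -19683/8, …
g: a_k = -1, -4, -8, -32/3, -32/3, -128/15, -256/45, -1024/315, -512/315, …
f·g: L₀ = L_f ⊗_s L_g, ord ≤ 2·1.
Integrate: L := L₀·Dx.
L = (4 + 48·x)·Dx + (-5 - 24·x)·Dx^2 + (1 + 3·x)·Dx^3  (order 3).
h: a_k = 0, 0, -9/2, -15/2, -45/4, -141/20, -59/5, 93/14, -7759/280, …
ICs: h(0) = 0, h′(0) = 0, h′′(0) = -9.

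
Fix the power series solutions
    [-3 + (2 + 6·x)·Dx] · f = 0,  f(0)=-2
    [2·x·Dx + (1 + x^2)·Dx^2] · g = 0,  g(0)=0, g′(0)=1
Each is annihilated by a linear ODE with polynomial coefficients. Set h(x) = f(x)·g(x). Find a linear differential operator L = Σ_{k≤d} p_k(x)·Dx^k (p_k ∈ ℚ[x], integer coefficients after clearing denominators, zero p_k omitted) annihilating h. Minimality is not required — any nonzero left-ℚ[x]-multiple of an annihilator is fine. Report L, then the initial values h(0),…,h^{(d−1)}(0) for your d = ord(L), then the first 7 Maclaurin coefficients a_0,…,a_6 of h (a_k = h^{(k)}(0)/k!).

L = (27 - 12·x - 9·x^2) + (-12 - 28·x + 36·x^2 + 36·x^3)·Dx + (4 + 24·x + 40·x^2 + 24·x^3 + 36·x^4)·Dx^2  (order 2).
h: a_k = 0, -2, -3, 35/12, -19/8, 1657/320, -8169/640, …
ICs: h(0) = 0, h′(0) = -2.

f: a_k = -2, -3, 9/4, -27/8, 405/64, -1701/128, 15309/512, …
g: a_k = 0, 1, 0, -1/3, 0, 1/5, 0, …
Product ⇒ symmetric product L₀, ord ≤ 2.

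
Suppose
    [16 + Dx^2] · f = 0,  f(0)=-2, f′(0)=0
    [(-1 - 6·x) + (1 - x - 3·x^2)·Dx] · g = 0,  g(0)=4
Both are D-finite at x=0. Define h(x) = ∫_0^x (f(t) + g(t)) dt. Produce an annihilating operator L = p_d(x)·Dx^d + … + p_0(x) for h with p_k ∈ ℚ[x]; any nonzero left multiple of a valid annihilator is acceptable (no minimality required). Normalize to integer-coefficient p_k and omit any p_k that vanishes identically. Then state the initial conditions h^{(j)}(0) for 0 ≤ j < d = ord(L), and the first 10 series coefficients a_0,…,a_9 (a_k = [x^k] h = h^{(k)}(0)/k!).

L = (-464 - 2816·x - 416·x^2 - 2112·x^3 - 5760·x^4 - 6912·x^5)·Dx + (192 - 304·x - 672·x^2 + 1312·x^3 + 1008·x^4 - 3456·x^5 - 3456·x^6)·Dx^2 + (-29 - 176·x - 26·x^2 - 132·x^3 - 360·x^4 - 432·x^5)·Dx^3 + (12 - 19·x - 42·x^2 + 82·x^3 + 63·x^4 - 216·x^5 - 216·x^6)·Dx^4  (order 4).
h: a_k = 0, 2, 2, 32/3, 7, 164/15, 80/3, 17972/315, 217/2, 639056/2835, …
ICs: h(0) = 0, h′(0) = 2, h′′(0) = 4, h′′′(0) = 64.

f: a_k = -2, 0, 16, 0, -64/3, 0, 512/45, 0, -1024/315, 0, …
g: a_k = 4, 4, 16, 28, 76, 160, 388, 868, 2032, 4636, …
f+g: L₀ = lclm(L_f,L_g), ord ≤ 2+1.
h=∫h₀ ⇒ L = L₀·Dx.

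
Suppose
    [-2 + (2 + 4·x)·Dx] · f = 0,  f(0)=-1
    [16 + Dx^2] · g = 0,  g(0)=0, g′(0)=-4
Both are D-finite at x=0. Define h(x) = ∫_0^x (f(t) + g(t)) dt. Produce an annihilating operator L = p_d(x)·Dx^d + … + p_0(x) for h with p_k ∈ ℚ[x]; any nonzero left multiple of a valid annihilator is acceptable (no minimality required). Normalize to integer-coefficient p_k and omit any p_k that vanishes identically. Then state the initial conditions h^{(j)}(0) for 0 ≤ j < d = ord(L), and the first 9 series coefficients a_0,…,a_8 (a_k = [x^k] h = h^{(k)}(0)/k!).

L = (-304 - 1024·x - 1024·x^2)·Dx + (240 + 1504·x + 3072·x^2 + 2048·x^3)·Dx^2 + (-19 - 64·x - 64·x^2)·Dx^3 + (15 + 94·x + 192·x^2 + 128·x^3)·Dx^4  (order 4).
h: a_k = 0, -1, -5/2, 1/6, 61/24, 1/8, -1129/720, 3/16, 5989/40320, …
ICs: h(0) = 0, h′(0) = -1, h′′(0) = -5, h′′′(0) = 1.

f: a_k = -1, -1, 1/2, -1/2, 5/8, -7/8, 21/16, -33/16, 429/128, …
g: a_k = 0, -4, 0, 32/3, 0, -128/15, 0, 1024/315, 0, …
h₀=f+g: left-lcm gives L₀, ord ≤ 3.
Integrate: L := L₀·Dx.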